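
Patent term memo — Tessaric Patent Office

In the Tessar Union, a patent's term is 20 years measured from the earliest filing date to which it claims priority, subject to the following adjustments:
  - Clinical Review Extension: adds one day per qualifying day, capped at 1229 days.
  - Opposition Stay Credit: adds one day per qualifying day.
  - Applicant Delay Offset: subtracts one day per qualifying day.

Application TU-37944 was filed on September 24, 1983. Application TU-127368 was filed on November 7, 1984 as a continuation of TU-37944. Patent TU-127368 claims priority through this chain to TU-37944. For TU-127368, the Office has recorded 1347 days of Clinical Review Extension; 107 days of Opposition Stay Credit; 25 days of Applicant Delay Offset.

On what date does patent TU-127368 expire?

2007-04-27

Earliest priority filing: 24 September 1983.
Base term: 24 September 1983 + 20 years → 24 September 2003.
Clinical Review Extension: 1347 days claimed exceeds the 1229-day cap, so +1229 days → 4 February 2007.
Opposition Stay Credit: +107 days → 22 May 2007.
Applicant Delay Offset: −25 days → 27 April 2007.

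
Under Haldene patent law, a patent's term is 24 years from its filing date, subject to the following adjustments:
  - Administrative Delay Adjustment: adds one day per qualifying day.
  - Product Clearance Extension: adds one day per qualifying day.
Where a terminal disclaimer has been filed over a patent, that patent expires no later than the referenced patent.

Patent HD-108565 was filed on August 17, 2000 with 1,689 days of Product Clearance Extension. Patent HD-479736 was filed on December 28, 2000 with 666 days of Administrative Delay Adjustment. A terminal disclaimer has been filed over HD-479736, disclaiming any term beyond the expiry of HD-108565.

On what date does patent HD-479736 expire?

Natural term of HD-479736:
  Base: filing + 24 years → 28 December 2024.
  Administrative Delay Adjustment: +666 days → 25 October 2026.
Expiry of referenced patent HD-108565:
  Base: filing + 24 years → 17 August 2024.
  Product Clearance Extension: +1689 days → 2 April 2029.
Terminal disclaimer: HD-479736 expires on the earlier of 25 October 2026 and 2 April 2029.

2026-10-25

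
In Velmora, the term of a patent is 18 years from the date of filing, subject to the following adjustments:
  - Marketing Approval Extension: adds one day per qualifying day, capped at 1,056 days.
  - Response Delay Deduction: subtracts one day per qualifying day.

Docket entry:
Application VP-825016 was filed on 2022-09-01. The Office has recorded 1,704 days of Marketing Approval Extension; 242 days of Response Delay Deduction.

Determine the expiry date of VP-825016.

Base term: filing date + 18 years → 1 September 2040.
Marketing Approval Extension: 1704 days claimed exceeds the 1056-day cap, so +1056 days → 24 July 2043.
Response Delay Deduction: −242 days → 24 November 2042.

November 24, 2042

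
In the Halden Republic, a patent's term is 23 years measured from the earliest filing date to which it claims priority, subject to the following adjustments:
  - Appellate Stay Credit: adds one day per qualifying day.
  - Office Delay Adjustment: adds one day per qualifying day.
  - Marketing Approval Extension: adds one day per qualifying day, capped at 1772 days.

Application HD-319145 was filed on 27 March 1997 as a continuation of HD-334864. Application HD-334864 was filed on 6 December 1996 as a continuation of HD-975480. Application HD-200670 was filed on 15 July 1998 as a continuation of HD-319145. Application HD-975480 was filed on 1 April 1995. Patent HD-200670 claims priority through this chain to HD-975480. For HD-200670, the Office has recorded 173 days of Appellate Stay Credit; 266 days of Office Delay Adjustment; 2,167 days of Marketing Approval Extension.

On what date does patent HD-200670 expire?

Earliest priority filing: 1 April 1995.
Base term: 1 April 1995 + 23 years → 1 April 2018.
Appellate Stay Credit: +173 days → 21 September 2018.
Office Delay Adjustment: +266 days → 14 June 2019.
Marketing Approval Extension: 2167 days claimed exceeds the 1772-day cap, so +1772 days → 20 April 2024.

2024-04-20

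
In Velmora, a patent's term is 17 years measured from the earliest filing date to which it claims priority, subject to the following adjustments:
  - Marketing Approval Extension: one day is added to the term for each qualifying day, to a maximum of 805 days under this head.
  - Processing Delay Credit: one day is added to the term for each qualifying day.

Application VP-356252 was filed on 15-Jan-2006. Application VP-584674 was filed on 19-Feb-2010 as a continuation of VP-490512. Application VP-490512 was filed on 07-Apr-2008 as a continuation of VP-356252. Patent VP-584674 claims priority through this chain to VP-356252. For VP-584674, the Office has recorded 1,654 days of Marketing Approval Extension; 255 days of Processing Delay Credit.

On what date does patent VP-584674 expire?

December 10, 2025

Earliest priority filing: 15 January 2006.
Base term: 15 January 2006 + 17 years → 15 January 2023.
Marketing Approval Extension: 1654 days claimed exceeds the 805-day cap, so +805 days → 30 March 2025.
Processing Delay Credit: +255 days → 10 December 2025.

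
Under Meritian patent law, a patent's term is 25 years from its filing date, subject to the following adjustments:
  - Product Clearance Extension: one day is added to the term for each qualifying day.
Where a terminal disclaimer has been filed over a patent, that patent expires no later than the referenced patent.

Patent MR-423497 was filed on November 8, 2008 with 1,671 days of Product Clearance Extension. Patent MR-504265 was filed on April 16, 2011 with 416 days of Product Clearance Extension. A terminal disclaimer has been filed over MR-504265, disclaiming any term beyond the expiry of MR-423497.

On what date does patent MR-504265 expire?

June 6, 2037

Natural term of MR-504265:
  Base: filing + 25 years → 16 April 2036.
  Product Clearance Extension: +416 days → 6 June 2037.
Expiry of referenced patent MR-423497:
  Base: filing + 25 years → 8 November 2033.
  Product Clearance Extension: +1671 days → 6 June 2038.
Terminal disclaimer: MR-504265 expires on the earlier of 6 June 2037 and 6 June 2038.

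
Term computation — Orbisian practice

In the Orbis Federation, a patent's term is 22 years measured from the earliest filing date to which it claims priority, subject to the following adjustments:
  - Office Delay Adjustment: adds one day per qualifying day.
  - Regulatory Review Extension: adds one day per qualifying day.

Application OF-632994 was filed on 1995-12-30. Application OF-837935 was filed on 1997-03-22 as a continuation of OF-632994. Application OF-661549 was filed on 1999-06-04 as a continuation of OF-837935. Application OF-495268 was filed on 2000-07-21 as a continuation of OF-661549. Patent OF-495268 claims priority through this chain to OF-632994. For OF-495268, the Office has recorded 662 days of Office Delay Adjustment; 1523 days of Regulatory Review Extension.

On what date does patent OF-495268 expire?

December 24, 2023

Earliest priority filing: 30 December 1995.
Base term: 30 December 1995 + 22 years → 30 December 2017.
Office Delay Adjustment: +662 days → 23 October 2019.
Regulatory Review Extension: +1523 days → 24 December 2023.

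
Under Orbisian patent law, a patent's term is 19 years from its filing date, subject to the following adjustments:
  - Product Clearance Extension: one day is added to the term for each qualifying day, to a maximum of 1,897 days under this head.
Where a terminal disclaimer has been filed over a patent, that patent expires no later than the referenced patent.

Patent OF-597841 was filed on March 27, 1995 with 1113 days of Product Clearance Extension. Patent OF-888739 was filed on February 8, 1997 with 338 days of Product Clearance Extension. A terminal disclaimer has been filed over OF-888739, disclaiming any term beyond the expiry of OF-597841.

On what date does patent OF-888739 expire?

Natural term of OF-888739:
  Base: filing + 19 years → 8 February 2016.
  Product Clearance Extension: 338 days (within the 1897-day cap) → +338 days → 11 January 2017.
Expiry of referenced patent OF-597841:
  Base: filing + 19 years → 27 March 2014.
  Product Clearance Extension: 1113 days (within the 1897-day cap) → +1113 days → 13 April 2017.
Terminal disclaimer: OF-888739 expires on the earlier of 11 January 2017 and 13 April 2017.

January 11, 2017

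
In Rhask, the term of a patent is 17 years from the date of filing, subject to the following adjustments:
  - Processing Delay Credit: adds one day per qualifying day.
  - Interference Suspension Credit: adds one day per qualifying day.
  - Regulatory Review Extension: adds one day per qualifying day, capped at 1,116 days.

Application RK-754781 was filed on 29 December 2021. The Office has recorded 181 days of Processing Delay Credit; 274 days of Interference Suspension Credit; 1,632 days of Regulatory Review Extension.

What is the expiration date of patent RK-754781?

April 18, 2043

Base term: filing date + 17 years → 29 December 2038.
Processing Delay Credit: +181 days → 28 June 2039.
Interference Suspension Credit: +274 days → 28 March 2040.
Regulatory Review Extension: 1632 days claimed exceeds the 1116-day cap, so +1116 days → 18 April 2043.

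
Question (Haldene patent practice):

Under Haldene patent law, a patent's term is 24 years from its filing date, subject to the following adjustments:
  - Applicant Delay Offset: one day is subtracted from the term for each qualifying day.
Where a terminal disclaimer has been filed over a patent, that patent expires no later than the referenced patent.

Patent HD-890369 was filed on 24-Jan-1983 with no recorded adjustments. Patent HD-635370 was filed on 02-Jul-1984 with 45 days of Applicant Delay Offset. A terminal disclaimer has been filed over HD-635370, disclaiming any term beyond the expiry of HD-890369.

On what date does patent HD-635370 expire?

January 24, 2007

Natural term of HD-635370:
  Base: filing + 24 years → 2 July 2008.
  Applicant Delay Offset: −45 days → 18 May 2008.
Expiry of referenced patent HD-890369:
  Base: filing + 24 years → 24 January 2007.
Terminal disclaimer: HD-635370 expires on the earlier of 18 May 2008 and 24 January 2007.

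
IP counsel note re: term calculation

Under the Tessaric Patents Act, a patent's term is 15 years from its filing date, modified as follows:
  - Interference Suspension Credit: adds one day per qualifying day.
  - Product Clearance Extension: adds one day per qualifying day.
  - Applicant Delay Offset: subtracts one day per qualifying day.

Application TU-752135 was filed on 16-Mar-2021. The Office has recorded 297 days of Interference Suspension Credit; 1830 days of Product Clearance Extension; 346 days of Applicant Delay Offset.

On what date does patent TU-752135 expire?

Base term: filing date + 15 years → 16 March 2036.
Interference Suspension Credit: +297 days → 7 January 2037.
Product Clearance Extension: +1830 days → 11 January 2042.
Applicant Delay Offset: −346 days → 30 January 2041.

January 30, 2041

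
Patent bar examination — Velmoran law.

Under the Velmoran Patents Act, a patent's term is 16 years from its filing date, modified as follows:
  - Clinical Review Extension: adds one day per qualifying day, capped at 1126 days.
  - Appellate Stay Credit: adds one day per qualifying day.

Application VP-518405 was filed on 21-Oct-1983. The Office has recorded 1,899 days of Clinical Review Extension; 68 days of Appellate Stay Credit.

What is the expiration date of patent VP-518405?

January 27, 2003

Base term: filing date + 16 years → 21 October 1999.
Clinical Review Extension: 1899 days claimed exceeds the 1126-day cap, so +1126 days → 20 November 2002.
Appellate Stay Credit: +68 days → 27 January 2003.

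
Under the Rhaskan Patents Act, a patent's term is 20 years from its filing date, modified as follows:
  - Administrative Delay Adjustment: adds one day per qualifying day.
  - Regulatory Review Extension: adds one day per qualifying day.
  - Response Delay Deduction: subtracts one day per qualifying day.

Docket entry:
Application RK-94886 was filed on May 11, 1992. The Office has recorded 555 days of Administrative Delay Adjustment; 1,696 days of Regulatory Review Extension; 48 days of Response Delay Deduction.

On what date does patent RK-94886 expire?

Base term: filing date + 20 years → 11 May 2012.
Administrative Delay Adjustment: +555 days → 17 November 2013.
Regulatory Review Extension: +1696 days → 10 July 2018.
Response Delay Deduction: −48 days → 23 May 2018.

2018-05-23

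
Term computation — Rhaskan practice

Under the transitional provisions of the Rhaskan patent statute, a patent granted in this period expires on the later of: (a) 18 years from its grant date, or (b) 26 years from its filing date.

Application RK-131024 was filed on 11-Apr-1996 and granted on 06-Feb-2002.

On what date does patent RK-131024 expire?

April 11, 2022

(a) grant + 18 years → 6 February 2020.
(b) filing + 26 years → 11 April 2022.
Later of the two: 11 April 2022.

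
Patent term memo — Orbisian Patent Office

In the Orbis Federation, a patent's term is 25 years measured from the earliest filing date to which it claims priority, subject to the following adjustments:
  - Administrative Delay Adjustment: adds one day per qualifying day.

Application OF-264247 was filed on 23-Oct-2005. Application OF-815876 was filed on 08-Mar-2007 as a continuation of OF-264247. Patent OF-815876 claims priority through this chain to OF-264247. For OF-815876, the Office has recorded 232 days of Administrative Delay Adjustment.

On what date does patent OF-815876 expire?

Earliest priority filing: 23 October 2005.
Base term: 23 October 2005 + 25 years → 23 October 2030.
Administrative Delay Adjustment: +232 days → 12 June 2031.

June 12, 2031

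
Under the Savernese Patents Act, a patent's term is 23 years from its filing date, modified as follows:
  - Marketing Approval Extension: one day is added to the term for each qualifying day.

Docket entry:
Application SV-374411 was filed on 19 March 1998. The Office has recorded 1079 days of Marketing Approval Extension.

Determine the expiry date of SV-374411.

Base term: filing date + 23 years → 19 March 2021.
Marketing Approval Extension: +1079 days → 2 March 2024.

2024-03-02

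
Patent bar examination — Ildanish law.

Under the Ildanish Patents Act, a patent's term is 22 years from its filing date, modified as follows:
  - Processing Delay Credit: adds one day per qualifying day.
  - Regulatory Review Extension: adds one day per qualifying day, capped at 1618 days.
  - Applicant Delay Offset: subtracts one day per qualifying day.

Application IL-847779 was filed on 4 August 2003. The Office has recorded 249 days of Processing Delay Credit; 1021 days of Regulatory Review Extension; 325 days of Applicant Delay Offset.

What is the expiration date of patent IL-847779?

Base term: filing date + 22 years → 4 August 2025.
Processing Delay Credit: +249 days → 10 April 2026.
Regulatory Review Extension: 1021 days (within the 1618-day cap) → +1021 days → 25 January 2029.
Applicant Delay Offset: −325 days → 6 March 2028.

March 6, 2028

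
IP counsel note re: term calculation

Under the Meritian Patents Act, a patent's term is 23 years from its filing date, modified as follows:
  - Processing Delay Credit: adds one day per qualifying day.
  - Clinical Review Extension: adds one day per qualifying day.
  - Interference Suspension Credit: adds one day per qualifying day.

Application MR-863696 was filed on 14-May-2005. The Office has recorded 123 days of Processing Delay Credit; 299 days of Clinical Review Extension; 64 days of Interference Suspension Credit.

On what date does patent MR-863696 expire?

Base term: filing date + 23 years → 14 May 2028.
Processing Delay Credit: +123 days → 14 September 2028.
Clinical Review Extension: +299 days → 10 July 2029.
Interference Suspension Credit: +64 days → 12 September 2029.

September 12, 2029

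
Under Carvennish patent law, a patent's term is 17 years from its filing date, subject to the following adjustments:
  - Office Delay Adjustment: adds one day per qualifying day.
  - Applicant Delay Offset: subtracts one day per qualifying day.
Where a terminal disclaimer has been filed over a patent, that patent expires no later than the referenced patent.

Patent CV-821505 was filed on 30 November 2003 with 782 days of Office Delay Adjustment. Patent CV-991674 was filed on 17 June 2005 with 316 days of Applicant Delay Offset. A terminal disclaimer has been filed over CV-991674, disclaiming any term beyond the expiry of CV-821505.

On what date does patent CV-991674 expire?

2021-08-05

Natural term of CV-991674:
  Base: filing + 17 years → 17 June 2022.
  Applicant Delay Offset: −316 days → 5 August 2021.
Expiry of referenced patent CV-821505:
  Base: filing + 17 years → 30 November 2020.
  Office Delay Adjustment: +782 days → 21 January 2023.
Terminal disclaimer: CV-991674 expires on the earlier of 5 August 2021 and 21 January 2023.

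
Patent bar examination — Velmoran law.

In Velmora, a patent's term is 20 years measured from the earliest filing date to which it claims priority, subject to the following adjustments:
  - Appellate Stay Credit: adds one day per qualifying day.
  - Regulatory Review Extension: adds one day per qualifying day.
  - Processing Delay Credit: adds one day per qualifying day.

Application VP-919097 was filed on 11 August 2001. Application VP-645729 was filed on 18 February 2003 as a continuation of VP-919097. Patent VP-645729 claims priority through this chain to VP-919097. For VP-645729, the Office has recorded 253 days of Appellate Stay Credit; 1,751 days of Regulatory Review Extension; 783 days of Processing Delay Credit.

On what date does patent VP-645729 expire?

Earliest priority filing: 11 August 2001.
Base term: 11 August 2001 + 20 years → 11 August 2021.
Appellate Stay Credit: +253 days → 21 April 2022.
Regulatory Review Extension: +1751 days → 5 February 2027.
Processing Delay Credit: +783 days → 29 March 2029.

2029-03-29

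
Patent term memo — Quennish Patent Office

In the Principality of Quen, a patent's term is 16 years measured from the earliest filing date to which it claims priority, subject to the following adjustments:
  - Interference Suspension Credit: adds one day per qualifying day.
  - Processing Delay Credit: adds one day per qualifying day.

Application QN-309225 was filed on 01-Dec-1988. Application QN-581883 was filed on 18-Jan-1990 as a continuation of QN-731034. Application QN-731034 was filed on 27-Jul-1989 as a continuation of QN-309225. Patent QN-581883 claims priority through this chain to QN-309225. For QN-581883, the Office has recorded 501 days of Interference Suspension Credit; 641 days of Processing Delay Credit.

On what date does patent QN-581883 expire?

2008-01-17

Earliest priority filing: 1 December 1988.
Base term: 1 December 1988 + 16 years → 1 December 2004.
Interference Suspension Credit: +501 days → 16 April 2006.
Processing Delay Credit: +641 days → 17 January 2008.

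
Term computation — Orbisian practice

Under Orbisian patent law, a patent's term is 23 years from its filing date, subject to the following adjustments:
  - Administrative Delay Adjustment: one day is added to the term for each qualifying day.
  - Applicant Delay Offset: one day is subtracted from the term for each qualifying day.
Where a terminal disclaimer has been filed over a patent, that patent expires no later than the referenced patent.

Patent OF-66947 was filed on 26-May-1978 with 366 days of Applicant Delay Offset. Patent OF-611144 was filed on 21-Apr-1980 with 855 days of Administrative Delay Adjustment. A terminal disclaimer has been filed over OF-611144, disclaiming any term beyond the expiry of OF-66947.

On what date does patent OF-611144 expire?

Natural term of OF-611144:
  Base: filing + 23 years → 21 April 2003.
  Administrative Delay Adjustment: +855 days → 23 August 2005.
Expiry of referenced patent OF-66947:
  Base: filing + 23 years → 26 May 2001.
  Applicant Delay Offset: −366 days → 25 May 2000.
Terminal disclaimer: OF-611144 expires on the earlier of 23 August 2005 and 25 May 2000.

May 25, 2000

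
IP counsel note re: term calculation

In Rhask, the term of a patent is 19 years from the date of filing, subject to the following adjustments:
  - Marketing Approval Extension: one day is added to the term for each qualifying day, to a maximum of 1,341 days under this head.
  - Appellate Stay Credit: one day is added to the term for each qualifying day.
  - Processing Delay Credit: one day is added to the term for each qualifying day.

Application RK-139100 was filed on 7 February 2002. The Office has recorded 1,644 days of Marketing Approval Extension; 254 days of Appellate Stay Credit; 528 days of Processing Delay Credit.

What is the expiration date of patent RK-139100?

2026-12-01

Base term: filing date + 19 years → 7 February 2021.
Marketing Approval Extension: 1644 days claimed exceeds the 1341-day cap, so +1341 days → 10 October 2024.
Appellate Stay Credit: +254 days → 21 June 2025.
Processing Delay Credit: +528 days → 1 December 2026.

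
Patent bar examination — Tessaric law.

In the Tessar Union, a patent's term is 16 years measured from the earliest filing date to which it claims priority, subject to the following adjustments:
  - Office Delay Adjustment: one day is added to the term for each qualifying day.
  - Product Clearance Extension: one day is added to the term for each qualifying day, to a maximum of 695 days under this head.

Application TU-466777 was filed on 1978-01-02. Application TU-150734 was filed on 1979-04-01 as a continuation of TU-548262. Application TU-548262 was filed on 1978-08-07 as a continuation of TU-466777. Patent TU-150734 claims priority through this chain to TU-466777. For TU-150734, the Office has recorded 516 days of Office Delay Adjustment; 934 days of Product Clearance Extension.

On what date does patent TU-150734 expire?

1997-04-27

Earliest priority filing: 2 January 1978.
Base term: 2 January 1978 + 16 years → 2 January 1994.
Office Delay Adjustment: +516 days → 2 June 1995.
Product Clearance Extension: 934 days claimed exceeds the 695-day cap, so +695 days → 27 April 1997.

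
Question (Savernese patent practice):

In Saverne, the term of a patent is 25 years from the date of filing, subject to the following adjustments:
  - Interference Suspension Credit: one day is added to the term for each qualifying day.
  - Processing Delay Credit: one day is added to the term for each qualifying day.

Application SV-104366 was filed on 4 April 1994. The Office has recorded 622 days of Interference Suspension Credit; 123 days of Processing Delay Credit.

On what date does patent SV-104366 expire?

April 18, 2021

Base term: filing date + 25 years → 4 April 2019.
Interference Suspension Credit: +622 days → 16 December 2020.
Processing Delay Credit: +123 days → 18 April 2021.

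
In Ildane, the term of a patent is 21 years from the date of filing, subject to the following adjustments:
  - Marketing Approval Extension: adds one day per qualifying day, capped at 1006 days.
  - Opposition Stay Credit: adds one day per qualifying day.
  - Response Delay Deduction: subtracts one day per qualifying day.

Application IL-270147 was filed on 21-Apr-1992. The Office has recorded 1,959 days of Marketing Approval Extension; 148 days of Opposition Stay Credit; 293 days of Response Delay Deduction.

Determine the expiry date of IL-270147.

2015-08-30

Base term: filing date + 21 years → 21 April 2013.
Marketing Approval Extension: 1959 days claimed exceeds the 1006-day cap, so +1006 days → 22 January 2016.
Opposition Stay Credit: +148 days → 18 June 2016.
Response Delay Deduction: −293 days → 30 August 2015.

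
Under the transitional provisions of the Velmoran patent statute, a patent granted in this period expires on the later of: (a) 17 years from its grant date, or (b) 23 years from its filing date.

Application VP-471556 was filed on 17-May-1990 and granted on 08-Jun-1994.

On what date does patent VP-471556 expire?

2013-05-17

(a) grant + 17 years → 8 June 2011.
(b) filing + 23 years → 17 May 2013.
Later of the two: 17 May 2013.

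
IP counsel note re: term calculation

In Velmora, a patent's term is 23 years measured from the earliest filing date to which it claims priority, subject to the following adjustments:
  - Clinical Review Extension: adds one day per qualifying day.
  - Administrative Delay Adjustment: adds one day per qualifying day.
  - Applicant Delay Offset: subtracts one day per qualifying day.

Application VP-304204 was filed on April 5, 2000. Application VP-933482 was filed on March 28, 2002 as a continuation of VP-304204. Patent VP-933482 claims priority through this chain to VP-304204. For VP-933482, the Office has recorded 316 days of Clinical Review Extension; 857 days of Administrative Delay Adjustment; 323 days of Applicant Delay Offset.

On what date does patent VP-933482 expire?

Earliest priority filing: 5 April 2000.
Base term: 5 April 2000 + 23 years → 5 April 2023.
Clinical Review Extension: +316 days → 15 February 2024.
Administrative Delay Adjustment: +857 days → 21 June 2026.
Applicant Delay Offset: −323 days → 2 August 2025.

2025-08-02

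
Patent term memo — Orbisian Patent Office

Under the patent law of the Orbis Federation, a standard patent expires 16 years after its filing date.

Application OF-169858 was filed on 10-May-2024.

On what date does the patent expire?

2040-05-10

Filing date + 16 years → 10 May 2040.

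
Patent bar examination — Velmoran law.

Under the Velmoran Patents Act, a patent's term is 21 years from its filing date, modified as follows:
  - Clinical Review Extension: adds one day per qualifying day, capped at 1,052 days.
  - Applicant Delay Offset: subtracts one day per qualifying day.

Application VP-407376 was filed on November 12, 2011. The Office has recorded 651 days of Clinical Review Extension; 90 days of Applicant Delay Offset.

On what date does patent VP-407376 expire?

Base term: filing date + 21 years → 12 November 2032.
Clinical Review Extension: 651 days (within the 1052-day cap) → +651 days → 25 August 2034.
Applicant Delay Offset: −90 days → 27 May 2034.

2034-05-27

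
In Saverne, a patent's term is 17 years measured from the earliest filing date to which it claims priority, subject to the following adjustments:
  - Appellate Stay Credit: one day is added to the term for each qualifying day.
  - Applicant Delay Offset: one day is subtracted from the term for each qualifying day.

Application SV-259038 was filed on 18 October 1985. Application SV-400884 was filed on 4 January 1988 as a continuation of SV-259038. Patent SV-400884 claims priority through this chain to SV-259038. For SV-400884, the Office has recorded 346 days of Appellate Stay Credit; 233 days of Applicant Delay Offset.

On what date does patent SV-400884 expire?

February 8, 2003

Earliest priority filing: 18 October 1985.
Base term: 18 October 1985 + 17 years → 18 October 2002.
Appellate Stay Credit: +346 days → 29 September 2003.
Applicant Delay Offset: −233 days → 8 February 2003.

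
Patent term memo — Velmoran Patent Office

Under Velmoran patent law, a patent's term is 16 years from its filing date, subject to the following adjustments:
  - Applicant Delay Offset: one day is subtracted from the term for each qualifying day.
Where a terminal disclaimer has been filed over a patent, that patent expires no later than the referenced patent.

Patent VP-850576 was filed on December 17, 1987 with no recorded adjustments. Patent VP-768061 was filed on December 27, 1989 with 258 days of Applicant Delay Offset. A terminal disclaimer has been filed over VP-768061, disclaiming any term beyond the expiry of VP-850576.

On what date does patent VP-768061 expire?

December 17, 2003

Natural term of VP-768061:
  Base: filing + 16 years → 27 December 2005.
  Applicant Delay Offset: −258 days → 13 April 2005.
Expiry of referenced patent VP-850576:
  Base: filing + 16 years → 17 December 2003.
Terminal disclaimer: VP-768061 expires on the earlier of 13 April 2005 and 17 December 2003.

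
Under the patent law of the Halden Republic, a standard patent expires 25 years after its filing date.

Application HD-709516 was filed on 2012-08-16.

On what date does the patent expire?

2037-08-16

Filing date + 25 years → 16 August 2037.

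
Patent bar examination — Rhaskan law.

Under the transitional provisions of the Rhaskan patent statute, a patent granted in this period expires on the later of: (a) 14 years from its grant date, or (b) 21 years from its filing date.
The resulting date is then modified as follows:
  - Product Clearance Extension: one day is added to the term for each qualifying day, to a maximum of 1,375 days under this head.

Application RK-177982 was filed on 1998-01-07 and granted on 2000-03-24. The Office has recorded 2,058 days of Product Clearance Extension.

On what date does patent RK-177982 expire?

(a) grant + 14 years → 24 March 2014.
(b) filing + 21 years → 7 January 2019.
Later of the two: 7 January 2019.
Product Clearance Extension: 2058 days claimed exceeds the 1375-day cap, so +1375 days → 13 October 2022.

2022-10-13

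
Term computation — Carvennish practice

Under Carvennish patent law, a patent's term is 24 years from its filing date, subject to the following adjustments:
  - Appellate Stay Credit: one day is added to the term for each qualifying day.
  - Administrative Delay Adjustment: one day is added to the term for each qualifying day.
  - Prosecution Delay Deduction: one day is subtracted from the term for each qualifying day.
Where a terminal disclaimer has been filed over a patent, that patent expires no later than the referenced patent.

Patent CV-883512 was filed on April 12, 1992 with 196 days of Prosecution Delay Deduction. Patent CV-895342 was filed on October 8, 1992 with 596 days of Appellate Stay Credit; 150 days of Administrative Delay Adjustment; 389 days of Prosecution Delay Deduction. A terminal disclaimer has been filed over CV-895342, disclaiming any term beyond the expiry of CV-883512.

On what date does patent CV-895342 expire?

2015-09-29

Natural term of CV-895342:
  Base: filing + 24 years → 8 October 2016.
  Appellate Stay Credit: +596 days → 27 May 2018.
  Administrative Delay Adjustment: +150 days → 24 October 2018.
  Prosecution Delay Deduction: −389 days → 30 September 2017.
Expiry of referenced patent CV-883512:
  Base: filing + 24 years → 12 April 2016.
  Prosecution Delay Deduction: −196 days → 29 September 2015.
Terminal disclaimer: CV-895342 expires on the earlier of 30 September 2017 and 29 September 2015.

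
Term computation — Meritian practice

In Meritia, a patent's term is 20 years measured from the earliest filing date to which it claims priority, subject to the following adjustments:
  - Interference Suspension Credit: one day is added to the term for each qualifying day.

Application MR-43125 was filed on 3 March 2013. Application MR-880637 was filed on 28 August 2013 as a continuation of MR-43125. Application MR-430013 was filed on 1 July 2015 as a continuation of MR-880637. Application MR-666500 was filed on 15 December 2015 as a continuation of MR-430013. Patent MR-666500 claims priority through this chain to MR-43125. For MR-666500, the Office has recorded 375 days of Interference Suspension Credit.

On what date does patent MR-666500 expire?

2034-03-13

Earliest priority filing: 3 March 2013.
Base term: 3 March 2013 + 20 years → 3 March 2033.
Interference Suspension Credit: +375 days → 13 March 2034.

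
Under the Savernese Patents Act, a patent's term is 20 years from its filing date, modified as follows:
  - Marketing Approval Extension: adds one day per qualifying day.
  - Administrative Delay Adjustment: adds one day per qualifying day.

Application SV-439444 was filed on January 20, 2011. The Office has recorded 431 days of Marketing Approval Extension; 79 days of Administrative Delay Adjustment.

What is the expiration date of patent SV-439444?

2032-06-13

Base term: filing date + 20 years → 20 January 2031.
Marketing Approval Extension: +431 days → 26 March 2032.
Administrative Delay Adjustment: +79 days → 13 June 2032.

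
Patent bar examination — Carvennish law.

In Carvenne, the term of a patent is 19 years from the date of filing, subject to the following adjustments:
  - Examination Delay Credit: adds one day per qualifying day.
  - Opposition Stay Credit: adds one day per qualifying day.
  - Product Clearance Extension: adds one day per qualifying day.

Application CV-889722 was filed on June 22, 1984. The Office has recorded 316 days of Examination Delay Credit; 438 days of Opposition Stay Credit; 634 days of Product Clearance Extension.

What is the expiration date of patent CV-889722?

2007-04-10

Base term: filing date + 19 years → 22 June 2003.
Examination Delay Credit: +316 days → 3 May 2004.
Opposition Stay Credit: +438 days → 15 July 2005.
Product Clearance Extension: +634 days → 10 April 2007.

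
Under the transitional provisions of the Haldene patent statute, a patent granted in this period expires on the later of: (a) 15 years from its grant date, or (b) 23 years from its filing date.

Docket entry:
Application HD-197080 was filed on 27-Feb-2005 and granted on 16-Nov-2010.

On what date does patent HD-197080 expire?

February 27, 2028

(a) grant + 15 years → 16 November 2025.
(b) filing + 23 years → 27 February 2028.
Later of the two: 27 February 2028.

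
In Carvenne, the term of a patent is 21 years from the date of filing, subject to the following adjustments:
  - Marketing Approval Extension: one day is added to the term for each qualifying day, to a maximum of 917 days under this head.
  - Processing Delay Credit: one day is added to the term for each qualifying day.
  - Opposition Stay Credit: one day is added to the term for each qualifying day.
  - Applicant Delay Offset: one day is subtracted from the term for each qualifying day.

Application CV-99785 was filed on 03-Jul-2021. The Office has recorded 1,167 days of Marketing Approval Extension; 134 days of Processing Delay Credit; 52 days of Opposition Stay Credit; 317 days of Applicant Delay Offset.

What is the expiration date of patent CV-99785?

August 27, 2044

Base term: filing date + 21 years → 3 July 2042.
Marketing Approval Extension: 1167 days claimed exceeds the 917-day cap, so +917 days → 5 January 2045.
Processing Delay Credit: +134 days → 19 May 2045.
Opposition Stay Credit: +52 days → 10 July 2045.
Applicant Delay Offset: −317 days → 27 August 2044.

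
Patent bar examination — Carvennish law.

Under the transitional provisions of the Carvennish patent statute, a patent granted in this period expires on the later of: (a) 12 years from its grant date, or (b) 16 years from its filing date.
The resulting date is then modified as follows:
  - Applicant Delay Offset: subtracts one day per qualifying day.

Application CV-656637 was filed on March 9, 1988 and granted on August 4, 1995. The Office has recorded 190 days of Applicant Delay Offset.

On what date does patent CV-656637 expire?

2007-01-26

(a) grant + 12 years → 4 August 2007.
(b) filing + 16 years → 9 March 2004.
Later of the two: 4 August 2007.
Applicant Delay Offset: −190 days → 26 January 2007.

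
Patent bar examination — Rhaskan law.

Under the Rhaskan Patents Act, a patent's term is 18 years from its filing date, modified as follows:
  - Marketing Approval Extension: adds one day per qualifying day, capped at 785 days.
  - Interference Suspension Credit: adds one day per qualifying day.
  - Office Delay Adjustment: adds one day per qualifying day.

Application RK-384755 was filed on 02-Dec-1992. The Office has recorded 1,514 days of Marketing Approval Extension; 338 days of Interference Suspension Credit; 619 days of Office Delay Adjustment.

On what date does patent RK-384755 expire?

2015-09-09

Base term: filing date + 18 years → 2 December 2010.
Marketing Approval Extension: 1514 days claimed exceeds the 785-day cap, so +785 days → 25 January 2013.
Interference Suspension Credit: +338 days → 29 December 2013.
Office Delay Adjustment: +619 days → 9 September 2015.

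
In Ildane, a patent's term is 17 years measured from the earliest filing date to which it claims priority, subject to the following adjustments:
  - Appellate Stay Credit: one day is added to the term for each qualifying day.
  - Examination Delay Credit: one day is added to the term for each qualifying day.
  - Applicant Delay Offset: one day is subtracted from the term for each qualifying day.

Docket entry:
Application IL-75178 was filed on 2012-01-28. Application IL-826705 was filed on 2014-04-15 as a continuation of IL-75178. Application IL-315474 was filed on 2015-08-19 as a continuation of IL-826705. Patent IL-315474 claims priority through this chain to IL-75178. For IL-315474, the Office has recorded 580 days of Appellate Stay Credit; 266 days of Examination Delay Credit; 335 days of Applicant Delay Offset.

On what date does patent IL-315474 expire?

2030-06-23

Earliest priority filing: 28 January 2012.
Base term: 28 January 2012 + 17 years → 28 January 2029.
Appellate Stay Credit: +580 days → 31 August 2030.
Examination Delay Credit: +266 days → 24 May 2031.
Applicant Delay Offset: −335 days → 23 June 2030.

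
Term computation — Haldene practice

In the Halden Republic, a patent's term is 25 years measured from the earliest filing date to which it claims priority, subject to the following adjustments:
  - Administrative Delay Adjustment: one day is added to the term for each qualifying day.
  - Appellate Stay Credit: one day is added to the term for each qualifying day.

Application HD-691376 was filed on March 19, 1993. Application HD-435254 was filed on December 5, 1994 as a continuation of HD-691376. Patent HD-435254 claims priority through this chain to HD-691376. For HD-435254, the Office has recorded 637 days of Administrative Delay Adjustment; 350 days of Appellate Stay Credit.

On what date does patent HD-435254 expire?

November 30, 2020

Earliest priority filing: 19 March 1993.
Base term: 19 March 1993 + 25 years → 19 March 2018.
Administrative Delay Adjustment: +637 days → 16 December 2019.
Appellate Stay Credit: +350 days → 30 November 2020.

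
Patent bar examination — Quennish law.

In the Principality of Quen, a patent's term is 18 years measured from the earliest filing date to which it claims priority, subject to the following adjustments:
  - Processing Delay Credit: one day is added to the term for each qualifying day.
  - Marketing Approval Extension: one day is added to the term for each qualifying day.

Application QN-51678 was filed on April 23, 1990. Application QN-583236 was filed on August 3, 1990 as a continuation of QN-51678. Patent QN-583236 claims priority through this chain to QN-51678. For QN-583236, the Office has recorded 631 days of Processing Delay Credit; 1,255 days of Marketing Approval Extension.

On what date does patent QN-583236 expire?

June 22, 2013

Earliest priority filing: 23 April 1990.
Base term: 23 April 1990 + 18 years → 23 April 2008.
Processing Delay Credit: +631 days → 14 January 2010.
Marketing Approval Extension: +1255 days → 22 June 2013.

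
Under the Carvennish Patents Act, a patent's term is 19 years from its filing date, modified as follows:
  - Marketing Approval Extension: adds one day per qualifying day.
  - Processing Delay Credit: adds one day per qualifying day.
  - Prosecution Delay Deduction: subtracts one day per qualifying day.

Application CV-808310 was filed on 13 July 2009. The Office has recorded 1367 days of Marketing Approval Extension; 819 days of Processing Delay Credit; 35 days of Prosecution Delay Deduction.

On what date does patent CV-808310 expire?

June 3, 2034

Base term: filing date + 19 years → 13 July 2028.
Marketing Approval Extension: +1367 days → 10 April 2032.
Processing Delay Credit: +819 days → 8 July 2034.
Prosecution Delay Deduction: −35 days → 3 June 2034.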